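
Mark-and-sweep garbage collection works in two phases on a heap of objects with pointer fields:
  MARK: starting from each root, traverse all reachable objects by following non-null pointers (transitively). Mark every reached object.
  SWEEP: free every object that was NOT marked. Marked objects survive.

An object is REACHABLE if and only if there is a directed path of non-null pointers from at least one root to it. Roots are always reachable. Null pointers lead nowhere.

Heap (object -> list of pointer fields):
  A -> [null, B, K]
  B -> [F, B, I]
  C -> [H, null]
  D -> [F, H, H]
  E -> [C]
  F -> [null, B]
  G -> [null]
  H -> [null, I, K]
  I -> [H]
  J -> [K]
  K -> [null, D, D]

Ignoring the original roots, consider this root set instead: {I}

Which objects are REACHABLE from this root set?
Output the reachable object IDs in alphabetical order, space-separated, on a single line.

Answer: B D F H I K

Derivation:
Roots: I
Mark I: refs=H, marked=I
Mark H: refs=null I K, marked=H I
Mark K: refs=null D D, marked=H I K
Mark D: refs=F H H, marked=D H I K
Mark F: refs=null B, marked=D F H I K
Mark B: refs=F B I, marked=B D F H I K
Unmarked (collected): A C E G J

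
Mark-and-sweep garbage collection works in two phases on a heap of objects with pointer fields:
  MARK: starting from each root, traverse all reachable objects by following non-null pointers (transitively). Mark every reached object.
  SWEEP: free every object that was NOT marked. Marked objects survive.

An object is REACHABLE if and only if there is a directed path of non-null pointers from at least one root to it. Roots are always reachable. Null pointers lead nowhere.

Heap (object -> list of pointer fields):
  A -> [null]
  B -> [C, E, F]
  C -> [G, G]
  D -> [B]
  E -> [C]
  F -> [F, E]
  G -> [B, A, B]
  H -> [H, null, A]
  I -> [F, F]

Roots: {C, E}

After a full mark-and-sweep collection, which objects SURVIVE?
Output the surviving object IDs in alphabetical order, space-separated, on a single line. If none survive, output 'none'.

Roots: C E
Mark C: refs=G G, marked=C
Mark E: refs=C, marked=C E
Mark G: refs=B A B, marked=C E G
Mark B: refs=C E F, marked=B C E G
Mark A: refs=null, marked=A B C E G
Mark F: refs=F E, marked=A B C E F G
Unmarked (collected): D H I

Answer: A B C E F G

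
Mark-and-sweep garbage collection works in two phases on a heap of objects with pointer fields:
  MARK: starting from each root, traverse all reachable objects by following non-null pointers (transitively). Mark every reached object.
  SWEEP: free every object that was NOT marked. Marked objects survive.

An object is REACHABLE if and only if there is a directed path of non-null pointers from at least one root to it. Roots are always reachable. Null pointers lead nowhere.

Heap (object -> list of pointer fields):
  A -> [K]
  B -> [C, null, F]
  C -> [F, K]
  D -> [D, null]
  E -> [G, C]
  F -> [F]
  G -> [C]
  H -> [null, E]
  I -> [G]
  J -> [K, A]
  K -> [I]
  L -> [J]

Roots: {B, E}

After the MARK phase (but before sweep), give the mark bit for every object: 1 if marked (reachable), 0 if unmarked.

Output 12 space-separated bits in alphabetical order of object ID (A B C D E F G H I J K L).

Roots: B E
Mark B: refs=C null F, marked=B
Mark E: refs=G C, marked=B E
Mark C: refs=F K, marked=B C E
Mark F: refs=F, marked=B C E F
Mark G: refs=C, marked=B C E F G
Mark K: refs=I, marked=B C E F G K
Mark I: refs=G, marked=B C E F G I K
Unmarked (collected): A D H J L

Answer: 0 1 1 0 1 1 1 0 1 0 1 0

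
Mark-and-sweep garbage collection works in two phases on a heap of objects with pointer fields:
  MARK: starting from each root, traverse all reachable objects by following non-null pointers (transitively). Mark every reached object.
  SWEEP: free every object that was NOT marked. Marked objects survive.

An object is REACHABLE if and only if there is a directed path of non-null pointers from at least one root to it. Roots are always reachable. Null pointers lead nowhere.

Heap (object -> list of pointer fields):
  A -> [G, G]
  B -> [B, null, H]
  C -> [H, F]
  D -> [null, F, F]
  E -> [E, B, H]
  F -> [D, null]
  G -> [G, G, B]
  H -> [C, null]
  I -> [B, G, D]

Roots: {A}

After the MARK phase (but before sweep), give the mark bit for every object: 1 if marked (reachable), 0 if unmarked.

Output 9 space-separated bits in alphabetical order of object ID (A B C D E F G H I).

Answer: 1 1 1 1 0 1 1 1 0

Derivation:
Roots: A
Mark A: refs=G G, marked=A
Mark G: refs=G G B, marked=A G
Mark B: refs=B null H, marked=A B G
Mark H: refs=C null, marked=A B G H
Mark C: refs=H F, marked=A B C G H
Mark F: refs=D null, marked=A B C F G H
Mark D: refs=null F F, marked=A B C D F G H
Unmarked (collected): E I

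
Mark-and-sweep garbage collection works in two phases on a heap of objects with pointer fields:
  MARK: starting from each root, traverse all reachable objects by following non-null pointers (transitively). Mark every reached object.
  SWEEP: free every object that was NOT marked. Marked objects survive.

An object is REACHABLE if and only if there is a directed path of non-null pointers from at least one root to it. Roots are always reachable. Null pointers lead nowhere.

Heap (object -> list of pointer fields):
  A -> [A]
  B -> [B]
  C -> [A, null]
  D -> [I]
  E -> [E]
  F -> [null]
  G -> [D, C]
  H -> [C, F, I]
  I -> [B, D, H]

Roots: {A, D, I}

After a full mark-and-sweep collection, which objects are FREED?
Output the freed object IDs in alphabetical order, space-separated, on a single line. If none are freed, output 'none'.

Roots: A D I
Mark A: refs=A, marked=A
Mark D: refs=I, marked=A D
Mark I: refs=B D H, marked=A D I
Mark B: refs=B, marked=A B D I
Mark H: refs=C F I, marked=A B D H I
Mark C: refs=A null, marked=A B C D H I
Mark F: refs=null, marked=A B C D F H I
Unmarked (collected): E G

Answer: E G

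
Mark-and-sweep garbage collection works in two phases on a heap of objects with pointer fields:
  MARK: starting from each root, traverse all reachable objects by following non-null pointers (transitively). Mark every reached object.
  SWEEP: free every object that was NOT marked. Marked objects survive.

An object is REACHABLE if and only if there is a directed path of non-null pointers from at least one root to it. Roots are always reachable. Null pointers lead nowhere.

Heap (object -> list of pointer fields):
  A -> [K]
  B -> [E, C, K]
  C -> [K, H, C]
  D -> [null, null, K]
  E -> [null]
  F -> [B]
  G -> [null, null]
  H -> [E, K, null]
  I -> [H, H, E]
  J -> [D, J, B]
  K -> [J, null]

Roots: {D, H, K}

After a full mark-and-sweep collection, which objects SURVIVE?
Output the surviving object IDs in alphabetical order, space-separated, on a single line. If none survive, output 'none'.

Roots: D H K
Mark D: refs=null null K, marked=D
Mark H: refs=E K null, marked=D H
Mark K: refs=J null, marked=D H K
Mark E: refs=null, marked=D E H K
Mark J: refs=D J B, marked=D E H J K
Mark B: refs=E C K, marked=B D E H J K
Mark C: refs=K H C, marked=B C D E H J K
Unmarked (collected): A F G I

Answer: B C D E H J K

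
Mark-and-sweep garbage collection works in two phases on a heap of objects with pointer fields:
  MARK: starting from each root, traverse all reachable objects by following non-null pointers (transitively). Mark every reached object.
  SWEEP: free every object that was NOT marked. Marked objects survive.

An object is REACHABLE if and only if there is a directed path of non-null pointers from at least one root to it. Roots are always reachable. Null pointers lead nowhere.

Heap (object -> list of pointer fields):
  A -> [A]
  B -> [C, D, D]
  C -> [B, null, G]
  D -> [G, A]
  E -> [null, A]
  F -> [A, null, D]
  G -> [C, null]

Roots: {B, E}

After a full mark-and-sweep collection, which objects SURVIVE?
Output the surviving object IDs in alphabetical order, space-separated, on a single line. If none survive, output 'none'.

Roots: B E
Mark B: refs=C D D, marked=B
Mark E: refs=null A, marked=B E
Mark C: refs=B null G, marked=B C E
Mark D: refs=G A, marked=B C D E
Mark A: refs=A, marked=A B C D E
Mark G: refs=C null, marked=A B C D E G
Unmarked (collected): F

Answer: A B C D E G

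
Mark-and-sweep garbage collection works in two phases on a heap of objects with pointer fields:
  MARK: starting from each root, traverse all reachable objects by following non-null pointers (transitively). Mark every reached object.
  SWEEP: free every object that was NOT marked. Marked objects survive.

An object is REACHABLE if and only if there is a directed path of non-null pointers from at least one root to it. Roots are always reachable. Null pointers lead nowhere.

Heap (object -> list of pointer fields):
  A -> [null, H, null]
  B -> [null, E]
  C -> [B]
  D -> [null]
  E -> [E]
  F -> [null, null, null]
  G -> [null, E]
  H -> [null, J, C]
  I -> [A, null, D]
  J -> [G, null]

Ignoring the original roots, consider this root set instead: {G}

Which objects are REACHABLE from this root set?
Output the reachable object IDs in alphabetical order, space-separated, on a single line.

Roots: G
Mark G: refs=null E, marked=G
Mark E: refs=E, marked=E G
Unmarked (collected): A B C D F H I J

Answer: E G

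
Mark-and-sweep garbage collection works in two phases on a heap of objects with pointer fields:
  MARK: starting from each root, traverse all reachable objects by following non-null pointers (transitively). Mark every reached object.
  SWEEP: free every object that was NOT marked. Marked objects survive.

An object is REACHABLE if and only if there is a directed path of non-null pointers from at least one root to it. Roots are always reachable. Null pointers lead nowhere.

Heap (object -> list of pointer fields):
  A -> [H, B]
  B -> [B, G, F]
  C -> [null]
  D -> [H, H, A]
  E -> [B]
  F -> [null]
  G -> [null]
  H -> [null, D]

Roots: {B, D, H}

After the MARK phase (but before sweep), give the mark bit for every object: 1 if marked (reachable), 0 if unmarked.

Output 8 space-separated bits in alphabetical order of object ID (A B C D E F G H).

Answer: 1 1 0 1 0 1 1 1

Derivation:
Roots: B D H
Mark B: refs=B G F, marked=B
Mark D: refs=H H A, marked=B D
Mark H: refs=null D, marked=B D H
Mark G: refs=null, marked=B D G H
Mark F: refs=null, marked=B D F G H
Mark A: refs=H B, marked=A B D F G H
Unmarked (collected): C E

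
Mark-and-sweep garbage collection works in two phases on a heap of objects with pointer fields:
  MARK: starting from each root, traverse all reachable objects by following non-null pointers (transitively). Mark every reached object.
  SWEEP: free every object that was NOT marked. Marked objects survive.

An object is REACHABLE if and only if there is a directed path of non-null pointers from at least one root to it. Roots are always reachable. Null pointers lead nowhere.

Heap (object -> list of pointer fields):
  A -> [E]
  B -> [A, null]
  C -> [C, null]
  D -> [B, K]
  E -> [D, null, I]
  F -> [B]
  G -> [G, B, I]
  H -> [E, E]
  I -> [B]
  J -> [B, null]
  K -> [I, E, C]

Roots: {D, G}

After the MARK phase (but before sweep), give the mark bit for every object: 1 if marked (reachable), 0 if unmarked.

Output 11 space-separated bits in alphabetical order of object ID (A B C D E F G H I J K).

Roots: D G
Mark D: refs=B K, marked=D
Mark G: refs=G B I, marked=D G
Mark B: refs=A null, marked=B D G
Mark K: refs=I E C, marked=B D G K
Mark I: refs=B, marked=B D G I K
Mark A: refs=E, marked=A B D G I K
Mark E: refs=D null I, marked=A B D E G I K
Mark C: refs=C null, marked=A B C D E G I K
Unmarked (collected): F H J

Answer: 1 1 1 1 1 0 1 0 1 0 1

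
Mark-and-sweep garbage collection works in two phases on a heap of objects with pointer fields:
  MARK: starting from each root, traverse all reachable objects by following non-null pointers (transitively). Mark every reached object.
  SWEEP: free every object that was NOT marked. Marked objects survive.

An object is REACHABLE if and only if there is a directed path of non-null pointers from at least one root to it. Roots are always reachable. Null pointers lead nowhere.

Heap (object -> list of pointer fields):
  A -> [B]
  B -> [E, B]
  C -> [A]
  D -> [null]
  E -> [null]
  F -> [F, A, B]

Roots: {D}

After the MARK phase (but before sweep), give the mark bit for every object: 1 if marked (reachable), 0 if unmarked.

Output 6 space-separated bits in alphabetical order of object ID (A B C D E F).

Roots: D
Mark D: refs=null, marked=D
Unmarked (collected): A B C E F

Answer: 0 0 0 1 0 0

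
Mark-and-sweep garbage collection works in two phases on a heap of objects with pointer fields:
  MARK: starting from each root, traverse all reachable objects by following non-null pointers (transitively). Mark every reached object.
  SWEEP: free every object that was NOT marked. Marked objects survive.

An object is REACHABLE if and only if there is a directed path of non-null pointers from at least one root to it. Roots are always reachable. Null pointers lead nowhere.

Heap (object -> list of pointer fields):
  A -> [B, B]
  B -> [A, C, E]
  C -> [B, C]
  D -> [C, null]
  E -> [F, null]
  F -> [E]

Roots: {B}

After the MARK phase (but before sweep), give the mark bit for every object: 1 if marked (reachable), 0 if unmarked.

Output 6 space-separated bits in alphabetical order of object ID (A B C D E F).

Answer: 1 1 1 0 1 1

Derivation:
Roots: B
Mark B: refs=A C E, marked=B
Mark A: refs=B B, marked=A B
Mark C: refs=B C, marked=A B C
Mark E: refs=F null, marked=A B C E
Mark F: refs=E, marked=A B C E F
Unmarked (collected): D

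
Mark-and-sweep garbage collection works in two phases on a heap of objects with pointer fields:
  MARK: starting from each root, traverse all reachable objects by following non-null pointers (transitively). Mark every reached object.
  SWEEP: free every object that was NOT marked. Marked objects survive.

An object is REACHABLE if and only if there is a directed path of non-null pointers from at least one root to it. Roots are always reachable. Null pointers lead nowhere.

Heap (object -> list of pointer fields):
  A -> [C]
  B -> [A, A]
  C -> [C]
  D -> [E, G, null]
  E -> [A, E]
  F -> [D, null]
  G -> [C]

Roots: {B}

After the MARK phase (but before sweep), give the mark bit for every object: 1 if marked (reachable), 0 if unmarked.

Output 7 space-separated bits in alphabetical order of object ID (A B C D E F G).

Answer: 1 1 1 0 0 0 0

Derivation:
Roots: B
Mark B: refs=A A, marked=B
Mark A: refs=C, marked=A B
Mark C: refs=C, marked=A B C
Unmarked (collected): D E F G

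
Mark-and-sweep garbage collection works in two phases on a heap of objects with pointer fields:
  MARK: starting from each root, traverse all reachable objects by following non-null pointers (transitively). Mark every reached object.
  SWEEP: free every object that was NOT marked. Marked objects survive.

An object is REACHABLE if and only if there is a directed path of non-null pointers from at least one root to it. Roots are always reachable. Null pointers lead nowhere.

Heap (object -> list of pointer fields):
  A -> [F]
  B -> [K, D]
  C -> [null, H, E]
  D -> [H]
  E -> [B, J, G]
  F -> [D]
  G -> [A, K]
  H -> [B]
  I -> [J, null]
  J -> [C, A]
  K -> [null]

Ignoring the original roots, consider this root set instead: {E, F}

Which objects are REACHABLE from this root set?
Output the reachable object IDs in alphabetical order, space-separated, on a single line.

Answer: A B C D E F G H J K

Derivation:
Roots: E F
Mark E: refs=B J G, marked=E
Mark F: refs=D, marked=E F
Mark B: refs=K D, marked=B E F
Mark J: refs=C A, marked=B E F J
Mark G: refs=A K, marked=B E F G J
Mark D: refs=H, marked=B D E F G J
Mark K: refs=null, marked=B D E F G J K
Mark C: refs=null H E, marked=B C D E F G J K
Mark A: refs=F, marked=A B C D E F G J K
Mark H: refs=B, marked=A B C D E F G H J K
Unmarked (collected): I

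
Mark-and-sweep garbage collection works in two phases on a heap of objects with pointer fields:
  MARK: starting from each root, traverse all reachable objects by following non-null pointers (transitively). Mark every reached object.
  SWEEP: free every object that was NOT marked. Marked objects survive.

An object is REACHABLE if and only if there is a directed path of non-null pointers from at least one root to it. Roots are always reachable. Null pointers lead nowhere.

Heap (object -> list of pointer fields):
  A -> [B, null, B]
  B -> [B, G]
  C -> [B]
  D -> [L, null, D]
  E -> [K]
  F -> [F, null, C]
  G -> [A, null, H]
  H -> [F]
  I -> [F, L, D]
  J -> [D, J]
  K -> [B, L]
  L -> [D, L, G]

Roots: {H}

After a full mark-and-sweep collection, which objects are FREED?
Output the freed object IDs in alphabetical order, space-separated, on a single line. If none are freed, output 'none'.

Answer: D E I J K L

Derivation:
Roots: H
Mark H: refs=F, marked=H
Mark F: refs=F null C, marked=F H
Mark C: refs=B, marked=C F H
Mark B: refs=B G, marked=B C F H
Mark G: refs=A null H, marked=B C F G H
Mark A: refs=B null B, marked=A B C F G H
Unmarked (collected): D E I J K L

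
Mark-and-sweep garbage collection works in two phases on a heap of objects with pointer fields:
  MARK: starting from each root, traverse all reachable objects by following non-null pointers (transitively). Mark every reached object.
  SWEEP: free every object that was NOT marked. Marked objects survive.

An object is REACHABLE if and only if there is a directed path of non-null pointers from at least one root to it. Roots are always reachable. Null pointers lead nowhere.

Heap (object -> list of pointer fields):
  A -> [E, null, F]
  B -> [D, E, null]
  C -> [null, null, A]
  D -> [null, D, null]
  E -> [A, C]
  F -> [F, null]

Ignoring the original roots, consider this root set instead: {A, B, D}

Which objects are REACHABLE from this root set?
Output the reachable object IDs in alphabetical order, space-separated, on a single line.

Answer: A B C D E F

Derivation:
Roots: A B D
Mark A: refs=E null F, marked=A
Mark B: refs=D E null, marked=A B
Mark D: refs=null D null, marked=A B D
Mark E: refs=A C, marked=A B D E
Mark F: refs=F null, marked=A B D E F
Mark C: refs=null null A, marked=A B C D E F
Unmarked (collected): (none)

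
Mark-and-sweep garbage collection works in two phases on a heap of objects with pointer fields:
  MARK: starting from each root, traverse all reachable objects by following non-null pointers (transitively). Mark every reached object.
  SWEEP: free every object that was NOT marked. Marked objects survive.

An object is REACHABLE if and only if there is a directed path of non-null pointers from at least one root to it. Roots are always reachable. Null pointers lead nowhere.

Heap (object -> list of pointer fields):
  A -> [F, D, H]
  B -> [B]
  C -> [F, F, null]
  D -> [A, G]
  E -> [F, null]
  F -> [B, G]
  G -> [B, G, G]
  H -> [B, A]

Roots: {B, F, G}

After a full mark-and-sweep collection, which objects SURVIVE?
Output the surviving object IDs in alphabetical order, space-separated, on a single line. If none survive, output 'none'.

Answer: B F G

Derivation:
Roots: B F G
Mark B: refs=B, marked=B
Mark F: refs=B G, marked=B F
Mark G: refs=B G G, marked=B F G
Unmarked (collected): A C D E H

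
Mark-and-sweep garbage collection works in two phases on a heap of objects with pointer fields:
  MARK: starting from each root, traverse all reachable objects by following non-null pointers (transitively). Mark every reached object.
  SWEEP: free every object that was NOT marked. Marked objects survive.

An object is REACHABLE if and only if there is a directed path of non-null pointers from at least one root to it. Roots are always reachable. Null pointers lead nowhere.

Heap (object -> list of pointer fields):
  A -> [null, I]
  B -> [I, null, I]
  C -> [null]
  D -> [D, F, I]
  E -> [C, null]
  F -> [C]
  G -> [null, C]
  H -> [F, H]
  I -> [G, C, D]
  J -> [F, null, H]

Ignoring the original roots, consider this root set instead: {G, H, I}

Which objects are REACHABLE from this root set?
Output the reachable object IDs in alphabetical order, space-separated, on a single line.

Roots: G H I
Mark G: refs=null C, marked=G
Mark H: refs=F H, marked=G H
Mark I: refs=G C D, marked=G H I
Mark C: refs=null, marked=C G H I
Mark F: refs=C, marked=C F G H I
Mark D: refs=D F I, marked=C D F G H I
Unmarked (collected): A B E J

Answer: C D F G H I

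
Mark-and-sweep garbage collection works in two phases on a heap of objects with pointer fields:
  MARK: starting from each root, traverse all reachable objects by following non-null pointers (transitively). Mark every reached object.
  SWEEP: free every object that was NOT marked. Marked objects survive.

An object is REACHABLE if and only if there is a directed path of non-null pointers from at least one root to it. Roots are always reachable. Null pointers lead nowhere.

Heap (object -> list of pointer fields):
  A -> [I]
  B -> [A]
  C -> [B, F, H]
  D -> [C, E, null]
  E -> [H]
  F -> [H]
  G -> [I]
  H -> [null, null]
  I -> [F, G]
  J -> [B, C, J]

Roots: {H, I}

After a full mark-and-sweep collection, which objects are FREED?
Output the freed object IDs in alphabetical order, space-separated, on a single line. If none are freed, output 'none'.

Answer: A B C D E J

Derivation:
Roots: H I
Mark H: refs=null null, marked=H
Mark I: refs=F G, marked=H I
Mark F: refs=H, marked=F H I
Mark G: refs=I, marked=F G H I
Unmarked (collected): A B C D E J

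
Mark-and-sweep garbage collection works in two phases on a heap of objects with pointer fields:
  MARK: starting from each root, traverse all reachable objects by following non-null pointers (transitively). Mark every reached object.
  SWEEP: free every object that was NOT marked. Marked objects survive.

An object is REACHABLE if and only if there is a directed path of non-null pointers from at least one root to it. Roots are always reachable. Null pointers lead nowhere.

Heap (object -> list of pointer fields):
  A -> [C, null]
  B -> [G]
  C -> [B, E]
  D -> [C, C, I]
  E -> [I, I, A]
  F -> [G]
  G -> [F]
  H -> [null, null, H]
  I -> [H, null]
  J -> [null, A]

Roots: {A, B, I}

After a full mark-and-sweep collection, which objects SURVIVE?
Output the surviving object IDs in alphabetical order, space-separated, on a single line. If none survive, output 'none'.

Roots: A B I
Mark A: refs=C null, marked=A
Mark B: refs=G, marked=A B
Mark I: refs=H null, marked=A B I
Mark C: refs=B E, marked=A B C I
Mark G: refs=F, marked=A B C G I
Mark H: refs=null null H, marked=A B C G H I
Mark E: refs=I I A, marked=A B C E G H I
Mark F: refs=G, marked=A B C E F G H I
Unmarked (collected): D J

Answer: A B C E F G H I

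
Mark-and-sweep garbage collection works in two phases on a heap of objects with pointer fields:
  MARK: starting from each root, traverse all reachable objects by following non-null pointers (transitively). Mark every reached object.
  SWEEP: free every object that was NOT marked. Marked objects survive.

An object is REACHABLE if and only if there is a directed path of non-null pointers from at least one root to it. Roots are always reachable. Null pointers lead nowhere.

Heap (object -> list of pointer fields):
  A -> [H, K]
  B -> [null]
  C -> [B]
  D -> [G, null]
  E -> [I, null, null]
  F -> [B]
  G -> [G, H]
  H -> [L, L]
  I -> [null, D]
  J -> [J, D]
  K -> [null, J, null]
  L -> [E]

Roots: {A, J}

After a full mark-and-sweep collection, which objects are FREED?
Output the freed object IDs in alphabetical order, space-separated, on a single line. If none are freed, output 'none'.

Answer: B C F

Derivation:
Roots: A J
Mark A: refs=H K, marked=A
Mark J: refs=J D, marked=A J
Mark H: refs=L L, marked=A H J
Mark K: refs=null J null, marked=A H J K
Mark D: refs=G null, marked=A D H J K
Mark L: refs=E, marked=A D H J K L
Mark G: refs=G H, marked=A D G H J K L
Mark E: refs=I null null, marked=A D E G H J K L
Mark I: refs=null D, marked=A D E G H I J K L
Unmarked (collected): B C F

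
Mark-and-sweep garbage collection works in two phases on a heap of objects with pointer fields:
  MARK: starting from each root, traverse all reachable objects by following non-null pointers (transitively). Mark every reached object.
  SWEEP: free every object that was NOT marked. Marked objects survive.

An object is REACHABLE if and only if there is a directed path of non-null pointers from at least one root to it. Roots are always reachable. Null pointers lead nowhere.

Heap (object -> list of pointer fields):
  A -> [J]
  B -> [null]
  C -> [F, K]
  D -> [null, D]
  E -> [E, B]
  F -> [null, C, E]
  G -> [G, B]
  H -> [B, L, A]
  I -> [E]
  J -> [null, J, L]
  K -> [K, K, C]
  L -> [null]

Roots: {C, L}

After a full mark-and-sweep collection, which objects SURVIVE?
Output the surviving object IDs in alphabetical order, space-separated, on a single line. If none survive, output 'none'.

Roots: C L
Mark C: refs=F K, marked=C
Mark L: refs=null, marked=C L
Mark F: refs=null C E, marked=C F L
Mark K: refs=K K C, marked=C F K L
Mark E: refs=E B, marked=C E F K L
Mark B: refs=null, marked=B C E F K L
Unmarked (collected): A D G H I J

Answer: B C E F K L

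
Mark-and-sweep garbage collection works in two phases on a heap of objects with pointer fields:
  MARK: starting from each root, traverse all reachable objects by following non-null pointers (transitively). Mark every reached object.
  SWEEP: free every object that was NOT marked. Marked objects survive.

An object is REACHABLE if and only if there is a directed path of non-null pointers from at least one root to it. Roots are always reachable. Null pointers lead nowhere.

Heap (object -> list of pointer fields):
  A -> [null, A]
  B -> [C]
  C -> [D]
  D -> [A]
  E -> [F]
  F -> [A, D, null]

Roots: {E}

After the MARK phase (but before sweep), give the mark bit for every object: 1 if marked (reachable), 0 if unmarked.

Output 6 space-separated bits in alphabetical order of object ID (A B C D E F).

Roots: E
Mark E: refs=F, marked=E
Mark F: refs=A D null, marked=E F
Mark A: refs=null A, marked=A E F
Mark D: refs=A, marked=A D E F
Unmarked (collected): B C

Answer: 1 0 0 1 1 1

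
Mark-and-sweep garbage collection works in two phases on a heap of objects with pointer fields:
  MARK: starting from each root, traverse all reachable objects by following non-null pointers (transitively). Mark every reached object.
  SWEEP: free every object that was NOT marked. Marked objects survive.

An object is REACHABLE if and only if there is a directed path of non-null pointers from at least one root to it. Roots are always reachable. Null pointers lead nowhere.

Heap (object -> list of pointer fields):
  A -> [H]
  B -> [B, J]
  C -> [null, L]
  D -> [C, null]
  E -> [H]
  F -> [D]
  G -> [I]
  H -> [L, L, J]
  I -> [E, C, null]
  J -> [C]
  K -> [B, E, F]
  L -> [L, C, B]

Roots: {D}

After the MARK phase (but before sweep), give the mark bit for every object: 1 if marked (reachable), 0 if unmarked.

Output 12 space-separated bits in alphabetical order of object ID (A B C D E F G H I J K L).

Roots: D
Mark D: refs=C null, marked=D
Mark C: refs=null L, marked=C D
Mark L: refs=L C B, marked=C D L
Mark B: refs=B J, marked=B C D L
Mark J: refs=C, marked=B C D J L
Unmarked (collected): A E F G H I K

Answer: 0 1 1 1 0 0 0 0 0 1 0 1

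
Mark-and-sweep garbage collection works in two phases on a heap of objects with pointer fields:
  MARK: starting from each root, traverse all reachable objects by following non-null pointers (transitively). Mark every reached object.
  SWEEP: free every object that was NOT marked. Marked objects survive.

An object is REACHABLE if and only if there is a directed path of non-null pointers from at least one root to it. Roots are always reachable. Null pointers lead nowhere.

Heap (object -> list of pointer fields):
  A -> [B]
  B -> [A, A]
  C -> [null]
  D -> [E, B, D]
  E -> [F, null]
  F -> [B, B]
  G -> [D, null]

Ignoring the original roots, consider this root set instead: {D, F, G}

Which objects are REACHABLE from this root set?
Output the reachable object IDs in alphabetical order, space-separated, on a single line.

Answer: A B D E F G

Derivation:
Roots: D F G
Mark D: refs=E B D, marked=D
Mark F: refs=B B, marked=D F
Mark G: refs=D null, marked=D F G
Mark E: refs=F null, marked=D E F G
Mark B: refs=A A, marked=B D E F G
Mark A: refs=B, marked=A B D E F G
Unmarked (collected): C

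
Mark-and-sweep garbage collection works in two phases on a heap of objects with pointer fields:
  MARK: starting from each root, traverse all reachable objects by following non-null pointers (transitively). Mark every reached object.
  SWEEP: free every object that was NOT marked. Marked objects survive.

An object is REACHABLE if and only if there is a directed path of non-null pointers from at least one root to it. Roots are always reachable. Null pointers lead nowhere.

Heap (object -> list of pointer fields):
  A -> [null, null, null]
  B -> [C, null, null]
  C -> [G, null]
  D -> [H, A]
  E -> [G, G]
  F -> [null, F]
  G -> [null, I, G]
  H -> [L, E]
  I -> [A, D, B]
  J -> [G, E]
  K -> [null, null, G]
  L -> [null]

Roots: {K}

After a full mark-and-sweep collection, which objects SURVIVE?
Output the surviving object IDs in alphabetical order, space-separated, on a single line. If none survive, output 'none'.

Answer: A B C D E G H I K L

Derivation:
Roots: K
Mark K: refs=null null G, marked=K
Mark G: refs=null I G, marked=G K
Mark I: refs=A D B, marked=G I K
Mark A: refs=null null null, marked=A G I K
Mark D: refs=H A, marked=A D G I K
Mark B: refs=C null null, marked=A B D G I K
Mark H: refs=L E, marked=A B D G H I K
Mark C: refs=G null, marked=A B C D G H I K
Mark L: refs=null, marked=A B C D G H I K L
Mark E: refs=G G, marked=A B C D E G H I K L
Unmarked (collected): F J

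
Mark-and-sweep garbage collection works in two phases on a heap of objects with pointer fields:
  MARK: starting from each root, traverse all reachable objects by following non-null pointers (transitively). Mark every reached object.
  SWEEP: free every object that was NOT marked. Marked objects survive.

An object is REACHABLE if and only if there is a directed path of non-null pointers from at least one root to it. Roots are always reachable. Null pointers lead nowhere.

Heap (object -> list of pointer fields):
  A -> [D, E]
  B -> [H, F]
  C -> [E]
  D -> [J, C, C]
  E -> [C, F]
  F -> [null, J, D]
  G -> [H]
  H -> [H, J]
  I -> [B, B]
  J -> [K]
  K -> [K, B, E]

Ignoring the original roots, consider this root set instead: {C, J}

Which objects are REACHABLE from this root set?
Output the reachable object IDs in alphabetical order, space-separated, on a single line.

Answer: B C D E F H J K

Derivation:
Roots: C J
Mark C: refs=E, marked=C
Mark J: refs=K, marked=C J
Mark E: refs=C F, marked=C E J
Mark K: refs=K B E, marked=C E J K
Mark F: refs=null J D, marked=C E F J K
Mark B: refs=H F, marked=B C E F J K
Mark D: refs=J C C, marked=B C D E F J K
Mark H: refs=H J, marked=B C D E F H J K
Unmarked (collected): A G I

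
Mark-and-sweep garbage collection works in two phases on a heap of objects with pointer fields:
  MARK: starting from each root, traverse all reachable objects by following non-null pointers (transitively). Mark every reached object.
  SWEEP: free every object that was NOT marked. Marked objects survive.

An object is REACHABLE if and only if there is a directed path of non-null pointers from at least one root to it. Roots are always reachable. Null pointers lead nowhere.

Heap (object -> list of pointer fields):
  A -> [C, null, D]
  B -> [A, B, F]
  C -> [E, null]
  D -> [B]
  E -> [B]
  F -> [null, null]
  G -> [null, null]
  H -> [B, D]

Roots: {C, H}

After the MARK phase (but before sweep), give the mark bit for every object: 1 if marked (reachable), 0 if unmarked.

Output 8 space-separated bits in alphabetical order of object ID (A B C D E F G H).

Answer: 1 1 1 1 1 1 0 1

Derivation:
Roots: C H
Mark C: refs=E null, marked=C
Mark H: refs=B D, marked=C H
Mark E: refs=B, marked=C E H
Mark B: refs=A B F, marked=B C E H
Mark D: refs=B, marked=B C D E H
Mark A: refs=C null D, marked=A B C D E H
Mark F: refs=null null, marked=A B C D E F H
Unmarked (collected): G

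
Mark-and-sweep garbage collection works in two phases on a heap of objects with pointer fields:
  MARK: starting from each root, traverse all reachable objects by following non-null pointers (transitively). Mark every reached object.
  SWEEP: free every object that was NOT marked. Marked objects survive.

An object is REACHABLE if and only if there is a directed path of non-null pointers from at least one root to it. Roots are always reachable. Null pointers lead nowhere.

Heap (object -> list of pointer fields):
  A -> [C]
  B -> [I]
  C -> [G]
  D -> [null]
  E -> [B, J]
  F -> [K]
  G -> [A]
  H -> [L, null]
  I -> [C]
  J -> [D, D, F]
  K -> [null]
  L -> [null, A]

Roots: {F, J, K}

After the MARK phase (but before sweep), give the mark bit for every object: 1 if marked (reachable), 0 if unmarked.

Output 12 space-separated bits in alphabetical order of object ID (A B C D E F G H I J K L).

Roots: F J K
Mark F: refs=K, marked=F
Mark J: refs=D D F, marked=F J
Mark K: refs=null, marked=F J K
Mark D: refs=null, marked=D F J K
Unmarked (collected): A B C E G H I L

Answer: 0 0 0 1 0 1 0 0 0 1 1 0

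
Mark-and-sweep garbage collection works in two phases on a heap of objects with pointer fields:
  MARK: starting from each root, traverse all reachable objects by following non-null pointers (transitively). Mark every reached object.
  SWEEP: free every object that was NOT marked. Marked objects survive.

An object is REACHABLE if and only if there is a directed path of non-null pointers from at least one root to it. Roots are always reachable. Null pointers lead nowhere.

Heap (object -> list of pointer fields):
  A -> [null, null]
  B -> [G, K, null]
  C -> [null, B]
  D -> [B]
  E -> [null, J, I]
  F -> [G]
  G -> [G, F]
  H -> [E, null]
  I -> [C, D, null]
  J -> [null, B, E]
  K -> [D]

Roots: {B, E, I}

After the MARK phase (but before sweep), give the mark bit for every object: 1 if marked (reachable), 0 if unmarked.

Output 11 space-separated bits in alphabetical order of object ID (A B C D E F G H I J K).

Answer: 0 1 1 1 1 1 1 0 1 1 1

Derivation:
Roots: B E I
Mark B: refs=G K null, marked=B
Mark E: refs=null J I, marked=B E
Mark I: refs=C D null, marked=B E I
Mark G: refs=G F, marked=B E G I
Mark K: refs=D, marked=B E G I K
Mark J: refs=null B E, marked=B E G I J K
Mark C: refs=null B, marked=B C E G I J K
Mark D: refs=B, marked=B C D E G I J K
Mark F: refs=G, marked=B C D E F G I J K
Unmarked (collected): A H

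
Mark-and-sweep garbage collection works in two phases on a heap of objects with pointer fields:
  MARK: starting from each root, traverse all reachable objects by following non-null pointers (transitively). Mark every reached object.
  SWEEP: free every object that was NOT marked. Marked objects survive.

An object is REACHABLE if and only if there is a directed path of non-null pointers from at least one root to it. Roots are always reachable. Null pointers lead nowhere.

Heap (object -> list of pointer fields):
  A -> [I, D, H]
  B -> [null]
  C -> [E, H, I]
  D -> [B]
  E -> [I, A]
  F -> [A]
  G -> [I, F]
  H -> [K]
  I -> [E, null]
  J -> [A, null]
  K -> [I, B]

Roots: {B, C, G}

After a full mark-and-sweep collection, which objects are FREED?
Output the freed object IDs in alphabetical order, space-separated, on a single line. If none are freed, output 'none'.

Answer: J

Derivation:
Roots: B C G
Mark B: refs=null, marked=B
Mark C: refs=E H I, marked=B C
Mark G: refs=I F, marked=B C G
Mark E: refs=I A, marked=B C E G
Mark H: refs=K, marked=B C E G H
Mark I: refs=E null, marked=B C E G H I
Mark F: refs=A, marked=B C E F G H I
Mark A: refs=I D H, marked=A B C E F G H I
Mark K: refs=I B, marked=A B C E F G H I K
Mark D: refs=B, marked=A B C D E F G H I K
Unmarked (collected): J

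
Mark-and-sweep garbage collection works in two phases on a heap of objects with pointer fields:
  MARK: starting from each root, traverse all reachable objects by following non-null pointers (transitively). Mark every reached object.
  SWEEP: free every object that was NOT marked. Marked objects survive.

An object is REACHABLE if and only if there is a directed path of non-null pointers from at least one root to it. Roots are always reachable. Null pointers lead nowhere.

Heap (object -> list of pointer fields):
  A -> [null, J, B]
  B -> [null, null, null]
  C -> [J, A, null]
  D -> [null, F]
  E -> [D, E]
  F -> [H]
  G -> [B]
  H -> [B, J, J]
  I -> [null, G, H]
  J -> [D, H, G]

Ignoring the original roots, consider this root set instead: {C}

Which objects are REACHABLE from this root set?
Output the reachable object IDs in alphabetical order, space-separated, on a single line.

Roots: C
Mark C: refs=J A null, marked=C
Mark J: refs=D H G, marked=C J
Mark A: refs=null J B, marked=A C J
Mark D: refs=null F, marked=A C D J
Mark H: refs=B J J, marked=A C D H J
Mark G: refs=B, marked=A C D G H J
Mark B: refs=null null null, marked=A B C D G H J
Mark F: refs=H, marked=A B C D F G H J
Unmarked (collected): E I

Answer: A B C D F G H J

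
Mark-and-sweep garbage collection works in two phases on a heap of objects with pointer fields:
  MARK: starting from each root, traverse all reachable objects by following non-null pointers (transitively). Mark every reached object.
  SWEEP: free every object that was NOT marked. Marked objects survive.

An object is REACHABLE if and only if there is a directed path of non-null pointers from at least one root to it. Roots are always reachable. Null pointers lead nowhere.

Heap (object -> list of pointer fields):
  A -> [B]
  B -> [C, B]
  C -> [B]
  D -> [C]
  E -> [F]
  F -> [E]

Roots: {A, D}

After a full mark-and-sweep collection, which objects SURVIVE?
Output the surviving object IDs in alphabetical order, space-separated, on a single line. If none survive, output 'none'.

Roots: A D
Mark A: refs=B, marked=A
Mark D: refs=C, marked=A D
Mark B: refs=C B, marked=A B D
Mark C: refs=B, marked=A B C D
Unmarked (collected): E F

Answer: A B C D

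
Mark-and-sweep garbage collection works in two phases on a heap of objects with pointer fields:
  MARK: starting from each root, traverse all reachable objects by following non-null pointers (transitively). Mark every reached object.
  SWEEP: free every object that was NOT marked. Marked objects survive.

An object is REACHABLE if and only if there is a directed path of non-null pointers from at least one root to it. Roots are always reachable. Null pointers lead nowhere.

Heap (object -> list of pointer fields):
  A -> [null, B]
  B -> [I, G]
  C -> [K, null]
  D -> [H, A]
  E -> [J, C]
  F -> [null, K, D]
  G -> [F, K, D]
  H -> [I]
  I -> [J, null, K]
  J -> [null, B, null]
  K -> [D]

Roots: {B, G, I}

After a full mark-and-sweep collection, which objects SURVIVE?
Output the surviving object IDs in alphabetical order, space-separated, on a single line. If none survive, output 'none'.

Roots: B G I
Mark B: refs=I G, marked=B
Mark G: refs=F K D, marked=B G
Mark I: refs=J null K, marked=B G I
Mark F: refs=null K D, marked=B F G I
Mark K: refs=D, marked=B F G I K
Mark D: refs=H A, marked=B D F G I K
Mark J: refs=null B null, marked=B D F G I J K
Mark H: refs=I, marked=B D F G H I J K
Mark A: refs=null B, marked=A B D F G H I J K
Unmarked (collected): C E

Answer: A B D F G H I J K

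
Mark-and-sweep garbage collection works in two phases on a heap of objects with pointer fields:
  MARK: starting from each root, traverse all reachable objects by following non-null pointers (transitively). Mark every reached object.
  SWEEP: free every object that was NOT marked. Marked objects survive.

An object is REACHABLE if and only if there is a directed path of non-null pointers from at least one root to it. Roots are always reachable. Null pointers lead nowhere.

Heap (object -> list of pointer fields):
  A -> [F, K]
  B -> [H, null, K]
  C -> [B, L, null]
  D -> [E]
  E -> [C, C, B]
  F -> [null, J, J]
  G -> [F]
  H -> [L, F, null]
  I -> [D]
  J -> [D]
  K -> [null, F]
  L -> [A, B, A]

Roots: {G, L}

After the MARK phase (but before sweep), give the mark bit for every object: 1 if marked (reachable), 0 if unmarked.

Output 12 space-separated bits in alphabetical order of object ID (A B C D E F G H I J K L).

Answer: 1 1 1 1 1 1 1 1 0 1 1 1

Derivation:
Roots: G L
Mark G: refs=F, marked=G
Mark L: refs=A B A, marked=G L
Mark F: refs=null J J, marked=F G L
Mark A: refs=F K, marked=A F G L
Mark B: refs=H null K, marked=A B F G L
Mark J: refs=D, marked=A B F G J L
Mark K: refs=null F, marked=A B F G J K L
Mark H: refs=L F null, marked=A B F G H J K L
Mark D: refs=E, marked=A B D F G H J K L
Mark E: refs=C C B, marked=A B D E F G H J K L
Mark C: refs=B L null, marked=A B C D E F G H J K L
Unmarked (collected): I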